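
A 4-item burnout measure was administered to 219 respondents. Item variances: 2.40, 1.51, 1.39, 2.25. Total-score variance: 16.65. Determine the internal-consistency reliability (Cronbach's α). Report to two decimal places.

ΣVar(i) = 2.40 + 1.51 + 1.39 + 2.25 = 7.55
α = (k/(k−1))·(1 − ΣVar(i)/Var(T)) = (4/3)·(1 − 7.55/16.65) = 0.73

Cronbach's α = 0.73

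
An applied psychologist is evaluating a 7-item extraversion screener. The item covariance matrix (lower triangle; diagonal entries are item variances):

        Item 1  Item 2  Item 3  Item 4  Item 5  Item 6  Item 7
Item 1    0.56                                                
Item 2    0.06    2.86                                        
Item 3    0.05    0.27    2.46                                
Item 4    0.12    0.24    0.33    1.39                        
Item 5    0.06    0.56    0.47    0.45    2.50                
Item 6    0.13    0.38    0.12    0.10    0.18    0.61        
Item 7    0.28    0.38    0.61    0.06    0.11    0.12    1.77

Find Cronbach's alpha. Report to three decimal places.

Cronbach's alpha = 0.531

sum of item variances = 0.56 + 2.86 + 2.46 + 1.39 + 2.50 + 0.61 + 1.77 = 12.15
Σ_{i<j} σ_ij = 5.08
σ²_total = 12.15 + 2 × 5.08 = 22.31
α = (k/(k−1))·(1 − sum of item variances/σ²_total) = (7/6)·(1 − 12.15/22.31) = 0.531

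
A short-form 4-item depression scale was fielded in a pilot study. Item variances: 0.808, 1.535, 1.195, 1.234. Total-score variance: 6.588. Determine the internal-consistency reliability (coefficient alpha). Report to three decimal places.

coefficient alpha = 0.368

Σσ²ᵢ = 0.808 + 1.535 + 1.195 + 1.234 = 4.772
α = (k/(k−1))·(1 − Σσ²ᵢ/σ²_T) = (4/3)·(1 − 4.772/6.588) = 0.368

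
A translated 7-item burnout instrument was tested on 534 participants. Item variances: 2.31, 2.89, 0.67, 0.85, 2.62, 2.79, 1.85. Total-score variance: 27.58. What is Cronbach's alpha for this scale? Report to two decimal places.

Σσ²ᵢ = 2.31 + 2.89 + 0.67 + 0.85 + 2.62 + 2.79 + 1.85 = 13.98
α = (k/(k−1))·(1 − Σσ²ᵢ/Var(T)) = (7/6)·(1 − 13.98/27.58) = 0.58

Cronbach's alpha = 0.58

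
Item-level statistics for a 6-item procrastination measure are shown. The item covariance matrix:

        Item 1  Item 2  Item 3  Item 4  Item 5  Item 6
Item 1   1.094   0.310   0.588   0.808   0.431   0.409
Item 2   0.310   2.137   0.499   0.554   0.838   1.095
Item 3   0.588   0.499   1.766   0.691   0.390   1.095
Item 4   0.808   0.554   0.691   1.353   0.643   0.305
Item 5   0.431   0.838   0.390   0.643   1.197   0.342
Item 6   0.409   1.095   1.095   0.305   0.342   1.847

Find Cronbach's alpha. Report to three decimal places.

sum of item variances = 1.094 + 2.137 + 1.766 + 1.353 + 1.197 + 1.847 = 9.394
Σ_{i<j} σ_ij = 8.998
Var(T) = 9.394 + 2 × 8.998 = 27.390
α = (k/(k−1))·(1 − sum of item variances/Var(T)) = (6/5)·(1 − 9.394/27.390) = 0.788

α = 0.788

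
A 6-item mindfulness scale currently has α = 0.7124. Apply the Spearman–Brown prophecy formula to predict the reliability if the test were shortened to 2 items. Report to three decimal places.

Length factor m = 2/6 = 0.3333
α' = m·α / (1 − (1−m)·α)
   = 2/6 × 0.7124 / (1 − (1 − 2/6) × 0.7124)
   = 0.2375 / 0.5251 = 0.452

predicted reliability = 0.452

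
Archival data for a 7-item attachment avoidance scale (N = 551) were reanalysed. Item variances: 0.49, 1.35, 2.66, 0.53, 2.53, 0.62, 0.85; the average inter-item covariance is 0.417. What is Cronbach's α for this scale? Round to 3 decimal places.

α = 0.770

ΣVar(i) = 0.49 + 1.35 + 2.66 + 0.53 + 2.53 + 0.62 + 0.85 = 9.03
Sum of the 21 distinct covariances = 21 × 0.417 = 8.757
total variance = ΣVar(i) + 2·Σcov = 9.03 + 2 × 8.757 = 26.544
α = (7/6)·(1 − 9.03/26.544) = 0.770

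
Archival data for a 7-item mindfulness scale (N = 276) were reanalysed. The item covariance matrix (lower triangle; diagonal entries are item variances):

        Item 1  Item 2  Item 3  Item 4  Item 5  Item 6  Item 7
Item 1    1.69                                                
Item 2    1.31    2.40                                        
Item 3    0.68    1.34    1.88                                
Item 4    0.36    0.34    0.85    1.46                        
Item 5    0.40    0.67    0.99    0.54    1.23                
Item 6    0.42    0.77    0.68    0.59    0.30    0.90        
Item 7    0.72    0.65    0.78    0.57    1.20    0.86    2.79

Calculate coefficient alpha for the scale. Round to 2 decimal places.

Σσ²ᵢ = 1.69 + 2.40 + 1.88 + 1.46 + 1.23 + 0.90 + 2.79 = 12.35
Sum of the distinct covariances = 15.02
total variance = 12.35 + 2 × 15.02 = 42.39
α = (k/(k−1))·(1 − Σσ²ᵢ/total variance) = (7/6)·(1 − 12.35/42.39) = 0.83

coefficient alpha = 0.83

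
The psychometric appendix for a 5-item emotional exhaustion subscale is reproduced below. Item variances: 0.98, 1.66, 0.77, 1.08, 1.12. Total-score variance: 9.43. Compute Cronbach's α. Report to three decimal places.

Cronbach's α = 0.506

Σσᵢ² = 0.98 + 1.66 + 0.77 + 1.08 + 1.12 = 5.61
α = (k/(k−1))·(1 − Σσᵢ²/Var(T)) = (5/4)·(1 − 5.61/9.43) = 0.506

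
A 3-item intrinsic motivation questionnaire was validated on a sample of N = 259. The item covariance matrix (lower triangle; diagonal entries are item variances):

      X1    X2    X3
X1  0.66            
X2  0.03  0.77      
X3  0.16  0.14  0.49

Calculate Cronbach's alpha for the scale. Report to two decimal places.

α = 0.38

sum of item variances = 0.66 + 0.77 + 0.49 = 1.92
Sum of the distinct covariances = 0.33
total variance = 1.92 + 2 × 0.33 = 2.58
α = (k/(k−1))·(1 − sum of item variances/total variance) = (3/2)·(1 − 1.92/2.58) = 0.38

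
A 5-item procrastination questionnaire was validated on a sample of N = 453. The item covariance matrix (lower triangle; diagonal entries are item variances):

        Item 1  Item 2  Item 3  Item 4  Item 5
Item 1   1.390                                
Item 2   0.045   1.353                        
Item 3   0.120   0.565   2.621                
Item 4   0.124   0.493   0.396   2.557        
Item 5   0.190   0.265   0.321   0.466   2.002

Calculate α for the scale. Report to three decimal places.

α = 0.470

Σσ²ᵢ = 1.390 + 1.353 + 2.621 + 2.557 + 2.002 = 9.923
Σ_{i<j} σ_ij = 2.985
Var(T) = 9.923 + 2 × 2.985 = 15.893
α = (k/(k−1))·(1 − Σσ²ᵢ/Var(T)) = (5/4)·(1 − 9.923/15.893) = 0.470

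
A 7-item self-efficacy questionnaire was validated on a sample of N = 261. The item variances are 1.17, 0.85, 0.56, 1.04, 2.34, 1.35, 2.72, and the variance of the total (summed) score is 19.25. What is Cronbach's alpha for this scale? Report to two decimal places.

ΣVar(i) = 1.17 + 0.85 + 0.56 + 1.04 + 2.34 + 1.35 + 2.72 = 10.03
α = (k/(k−1))·(1 − ΣVar(i)/σ²_T) = (7/6)·(1 − 10.03/19.25) = 0.56

Cronbach's alpha = 0.56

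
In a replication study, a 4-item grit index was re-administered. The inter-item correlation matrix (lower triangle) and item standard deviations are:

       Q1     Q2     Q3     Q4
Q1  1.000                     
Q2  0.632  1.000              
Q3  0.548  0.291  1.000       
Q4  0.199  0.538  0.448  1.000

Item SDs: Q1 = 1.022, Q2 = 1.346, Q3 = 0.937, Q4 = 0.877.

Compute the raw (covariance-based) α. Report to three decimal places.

Σσ²ᵢ = 1.022² + 1.346² + 0.937² + 0.877² = 4.5033
Covariances σ_ij = r_ij · s_i · s_j:
  σ(Q1,Q2) = 0.632 × 1.022 × 1.346 = 0.8694
  σ(Q1,Q3) = 0.548 × 1.022 × 0.937 = 0.5248
  σ(Q1,Q4) = 0.199 × 1.022 × 0.877 = 0.1784
  σ(Q2,Q3) = 0.291 × 1.346 × 0.937 = 0.3670
  σ(Q2,Q4) = 0.538 × 1.346 × 0.877 = 0.6351
  σ(Q3,Q4) = 0.448 × 0.937 × 0.877 = 0.3681
σ²_T = Σσ²ᵢ + 2·Σσ_ij = 4.5033 + 2 × 2.9428 = 10.3889
α = (4/3)·(1 − 4.5033/10.3889) = 0.755

α = 0.755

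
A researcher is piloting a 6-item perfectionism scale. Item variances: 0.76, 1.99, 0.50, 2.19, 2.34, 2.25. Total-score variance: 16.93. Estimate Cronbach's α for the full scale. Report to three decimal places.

ΣVar(i) = 0.76 + 1.99 + 0.50 + 2.19 + 2.34 + 2.25 = 10.03
α = (k/(k−1))·(1 − ΣVar(i)/Var(T)) = (6/5)·(1 − 10.03/16.93) = 0.489

α = 0.489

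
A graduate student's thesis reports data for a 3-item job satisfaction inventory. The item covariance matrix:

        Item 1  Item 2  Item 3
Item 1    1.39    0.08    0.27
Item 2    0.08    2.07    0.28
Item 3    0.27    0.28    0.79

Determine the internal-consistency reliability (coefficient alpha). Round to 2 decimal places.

Σσᵢ² = 1.39 + 2.07 + 0.79 = 4.25
Sum of the distinct covariances = 0.63
total variance = 4.25 + 2 × 0.63 = 5.51
α = (k/(k−1))·(1 − Σσᵢ²/total variance) = (3/2)·(1 − 4.25/5.51) = 0.34

α = 0.34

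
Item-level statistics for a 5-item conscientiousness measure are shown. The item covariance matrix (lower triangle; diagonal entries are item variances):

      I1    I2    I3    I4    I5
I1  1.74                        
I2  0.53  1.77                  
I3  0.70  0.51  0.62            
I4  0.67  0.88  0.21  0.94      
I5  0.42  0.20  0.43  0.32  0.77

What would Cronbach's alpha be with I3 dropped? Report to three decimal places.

Remaining items: I1, I2, I4, I5 (k = 4).
Σσᵢ² = 1.74 + 1.77 + 0.94 + 0.77 = 5.22
σ²_T = 5.22 + 2 × 3.02 = 11.26
α (item deleted) = (4/3)·(1 − 5.22/11.26) = 0.715

Cronbach's alpha = 0.715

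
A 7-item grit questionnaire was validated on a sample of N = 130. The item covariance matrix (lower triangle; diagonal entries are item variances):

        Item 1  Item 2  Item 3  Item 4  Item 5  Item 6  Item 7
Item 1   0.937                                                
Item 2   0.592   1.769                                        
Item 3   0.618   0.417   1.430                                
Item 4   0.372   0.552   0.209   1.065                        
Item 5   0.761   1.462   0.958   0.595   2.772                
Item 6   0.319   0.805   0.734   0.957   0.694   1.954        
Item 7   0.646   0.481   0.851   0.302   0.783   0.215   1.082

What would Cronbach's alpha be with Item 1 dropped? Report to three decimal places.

Remaining items: Item 2, Item 3, Item 4, Item 5, Item 6, Item 7 (k = 6).
Σσᵢ² = 1.769 + 1.430 + 1.065 + 2.772 + 1.954 + 1.082 = 10.072
total variance = 10.072 + 2 × 10.015 = 30.102
α (item deleted) = (6/5)·(1 − 10.072/30.102) = 0.798

Cronbach's alpha = 0.798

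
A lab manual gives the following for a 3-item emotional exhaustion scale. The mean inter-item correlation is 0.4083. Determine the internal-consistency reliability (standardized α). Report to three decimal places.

α = 0.674

Standardized α = k·r̄ / (1 + (k−1)·r̄) = 3 × 0.4083 / (1 + 2 × 0.4083)
  = 1.2249 / 1.8166 = 0.674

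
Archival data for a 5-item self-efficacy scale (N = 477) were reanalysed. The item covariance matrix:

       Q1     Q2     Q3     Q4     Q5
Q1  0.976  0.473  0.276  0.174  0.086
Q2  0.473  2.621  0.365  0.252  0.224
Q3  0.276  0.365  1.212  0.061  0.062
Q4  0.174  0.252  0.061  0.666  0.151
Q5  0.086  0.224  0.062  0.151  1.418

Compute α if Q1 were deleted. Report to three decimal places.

Remaining items: Q2, Q3, Q4, Q5 (k = 4).
Σσ²ᵢ = 2.621 + 1.212 + 0.666 + 1.418 = 5.917
σ²_total = 5.917 + 2 × 1.115 = 8.147
α (item deleted) = (4/3)·(1 − 5.917/8.147) = 0.365

α = 0.365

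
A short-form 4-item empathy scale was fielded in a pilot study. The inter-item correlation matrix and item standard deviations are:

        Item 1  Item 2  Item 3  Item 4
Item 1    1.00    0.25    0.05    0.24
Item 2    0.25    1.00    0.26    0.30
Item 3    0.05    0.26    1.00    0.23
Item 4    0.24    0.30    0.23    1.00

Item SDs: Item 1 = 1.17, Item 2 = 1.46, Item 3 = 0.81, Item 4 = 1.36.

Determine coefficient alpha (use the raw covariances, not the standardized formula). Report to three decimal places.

Σσ²ᵢ = 1.17² + 1.46² + 0.81² + 1.36² = 6.0062
Covariances σ_ij = r_ij · s_i · s_j:
  σ(Item 1,Item 2) = 0.25 × 1.17 × 1.46 = 0.4270
  σ(Item 1,Item 3) = 0.05 × 1.17 × 0.81 = 0.0474
  σ(Item 1,Item 4) = 0.24 × 1.17 × 1.36 = 0.3819
  σ(Item 2,Item 3) = 0.26 × 1.46 × 0.81 = 0.3075
  σ(Item 2,Item 4) = 0.30 × 1.46 × 1.36 = 0.5957
  σ(Item 3,Item 4) = 0.23 × 0.81 × 1.36 = 0.2534
σ²_T = Σσ²ᵢ + 2·Σσ_ij = 6.0062 + 2 × 2.0129 = 10.0320
α = (4/3)·(1 − 6.0062/10.0320) = 0.535

α = 0.535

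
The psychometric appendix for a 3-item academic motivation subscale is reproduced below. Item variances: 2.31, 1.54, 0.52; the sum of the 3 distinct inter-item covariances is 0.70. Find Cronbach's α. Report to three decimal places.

α = 0.364

Σσᵢ² = 2.31 + 1.54 + 0.52 = 4.37
Sum of distinct covariances = 0.70
Var(T) = Σσᵢ² + 2·Σcov = 4.37 + 2 × 0.70 = 5.77
α = (3/2)·(1 − 4.37/5.77) = 0.364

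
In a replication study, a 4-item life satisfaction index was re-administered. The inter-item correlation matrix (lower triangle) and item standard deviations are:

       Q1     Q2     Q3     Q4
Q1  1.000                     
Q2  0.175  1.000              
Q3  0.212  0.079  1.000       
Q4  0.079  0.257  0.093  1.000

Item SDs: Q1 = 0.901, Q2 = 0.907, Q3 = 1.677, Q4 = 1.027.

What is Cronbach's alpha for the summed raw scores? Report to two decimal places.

α = 0.37

Σσ²ᵢ = 0.901² + 0.907² + 1.677² + 1.027² = 5.5015
Covariances σ_ij = r_ij · s_i · s_j:
  σ(Q1,Q2) = 0.175 × 0.901 × 0.907 = 0.1430
  σ(Q1,Q3) = 0.212 × 0.901 × 1.677 = 0.3203
  σ(Q1,Q4) = 0.079 × 0.901 × 1.027 = 0.0731
  σ(Q2,Q3) = 0.079 × 0.907 × 1.677 = 0.1202
  σ(Q2,Q4) = 0.257 × 0.907 × 1.027 = 0.2394
  σ(Q3,Q4) = 0.093 × 1.677 × 1.027 = 0.1602
σ²_T = Σσ²ᵢ + 2·Σσ_ij = 5.5015 + 2 × 1.0562 = 7.6139
α = (4/3)·(1 − 5.5015/7.6139) = 0.37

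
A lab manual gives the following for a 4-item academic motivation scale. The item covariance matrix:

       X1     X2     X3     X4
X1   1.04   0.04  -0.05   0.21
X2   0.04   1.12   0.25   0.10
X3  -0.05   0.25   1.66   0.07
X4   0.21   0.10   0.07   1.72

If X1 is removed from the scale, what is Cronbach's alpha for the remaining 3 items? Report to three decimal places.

Remaining items: X2, X3, X4 (k = 3).
ΣVar(i) = 1.12 + 1.66 + 1.72 = 4.50
σ²_T = 4.50 + 2 × 0.42 = 5.34
α (item deleted) = (3/2)·(1 − 4.50/5.34) = 0.236

Cronbach's alpha = 0.236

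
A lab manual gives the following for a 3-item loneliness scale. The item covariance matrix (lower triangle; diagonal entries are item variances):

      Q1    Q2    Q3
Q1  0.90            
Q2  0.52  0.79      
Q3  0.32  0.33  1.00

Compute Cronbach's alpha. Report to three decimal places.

ΣVar(i) = 0.90 + 0.79 + 1.00 = 2.69
Sum of off-diagonal covariances = 1.17
total variance = 2.69 + 2 × 1.17 = 5.03
α = (k/(k−1))·(1 − ΣVar(i)/total variance) = (3/2)·(1 − 2.69/5.03) = 0.698

Cronbach's alpha = 0.698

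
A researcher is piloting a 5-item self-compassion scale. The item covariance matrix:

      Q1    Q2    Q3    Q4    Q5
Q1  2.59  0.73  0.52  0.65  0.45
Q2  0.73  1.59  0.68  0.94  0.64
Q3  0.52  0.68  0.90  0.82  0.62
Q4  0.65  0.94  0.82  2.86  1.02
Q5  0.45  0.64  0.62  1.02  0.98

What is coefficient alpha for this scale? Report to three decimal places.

coefficient alpha = 0.766

sum of item variances = 2.59 + 1.59 + 0.90 + 2.86 + 0.98 = 8.92
Sum of off-diagonal covariances = 7.07
σ²_total = 8.92 + 2 × 7.07 = 23.06
α = (k/(k−1))·(1 − sum of item variances/σ²_total) = (5/4)·(1 − 8.92/23.06) = 0.766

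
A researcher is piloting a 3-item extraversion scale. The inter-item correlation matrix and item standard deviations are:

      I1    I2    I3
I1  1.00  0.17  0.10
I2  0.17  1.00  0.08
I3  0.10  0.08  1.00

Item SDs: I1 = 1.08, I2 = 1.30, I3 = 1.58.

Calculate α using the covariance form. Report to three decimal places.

Σσ²ᵢ = 1.08² + 1.30² + 1.58² = 5.3528
Covariances σ_ij = r_ij · s_i · s_j:
  σ(I1,I2) = 0.17 × 1.08 × 1.30 = 0.2387
  σ(I1,I3) = 0.10 × 1.08 × 1.58 = 0.1706
  σ(I2,I3) = 0.08 × 1.30 × 1.58 = 0.1643
σ²_T = Σσ²ᵢ + 2·Σσ_ij = 5.3528 + 2 × 0.5736 = 6.5000
α = (3/2)·(1 − 5.3528/6.5000) = 0.265

α = 0.265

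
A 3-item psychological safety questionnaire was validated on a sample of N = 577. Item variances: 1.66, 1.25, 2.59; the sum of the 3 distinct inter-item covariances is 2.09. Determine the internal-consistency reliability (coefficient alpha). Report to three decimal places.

sum of item variances = 1.66 + 1.25 + 2.59 = 5.50
Sum of distinct covariances = 2.09
σ²_T = sum of item variances + 2·Σcov = 5.50 + 2 × 2.09 = 9.68
α = (3/2)·(1 − 5.50/9.68) = 0.648

coefficient alpha = 0.648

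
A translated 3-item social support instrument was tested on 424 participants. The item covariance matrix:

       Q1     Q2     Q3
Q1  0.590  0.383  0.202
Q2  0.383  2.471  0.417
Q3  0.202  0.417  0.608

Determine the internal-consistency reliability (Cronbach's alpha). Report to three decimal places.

α = 0.530

Σσ²ᵢ = 0.590 + 2.471 + 0.608 = 3.669
Σ_{i<j} σ_ij = 1.002
total variance = 3.669 + 2 × 1.002 = 5.673
α = (k/(k−1))·(1 − Σσ²ᵢ/total variance) = (3/2)·(1 − 3.669/5.673) = 0.530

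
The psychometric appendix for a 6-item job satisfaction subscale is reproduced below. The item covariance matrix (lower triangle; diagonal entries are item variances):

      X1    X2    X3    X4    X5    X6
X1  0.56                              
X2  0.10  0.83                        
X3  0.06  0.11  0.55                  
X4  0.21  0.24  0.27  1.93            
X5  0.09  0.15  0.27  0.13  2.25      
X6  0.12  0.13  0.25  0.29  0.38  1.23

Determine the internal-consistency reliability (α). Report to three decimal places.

Σσ²ᵢ = 0.56 + 0.83 + 0.55 + 1.93 + 2.25 + 1.23 = 7.35
Σ_{i<j} σ_ij = 2.80
total variance = 7.35 + 2 × 2.80 = 12.95
α = (k/(k−1))·(1 − Σσ²ᵢ/total variance) = (6/5)·(1 − 7.35/12.95) = 0.519

α = 0.519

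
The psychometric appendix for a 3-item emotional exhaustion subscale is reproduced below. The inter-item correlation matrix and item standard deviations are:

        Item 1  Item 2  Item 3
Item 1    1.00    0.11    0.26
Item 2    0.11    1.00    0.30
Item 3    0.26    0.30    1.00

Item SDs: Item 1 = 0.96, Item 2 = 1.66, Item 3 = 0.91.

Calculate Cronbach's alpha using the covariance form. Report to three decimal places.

α = 0.413

Σσ²ᵢ = 0.96² + 1.66² + 0.91² = 4.5053
Covariances σ_ij = r_ij · s_i · s_j:
  σ(Item 1,Item 2) = 0.11 × 0.96 × 1.66 = 0.1753
  σ(Item 1,Item 3) = 0.26 × 0.96 × 0.91 = 0.2271
  σ(Item 2,Item 3) = 0.30 × 1.66 × 0.91 = 0.4532
σ²_T = Σσ²ᵢ + 2·Σσ_ij = 4.5053 + 2 × 0.8556 = 6.2165
α = (3/2)·(1 − 4.5053/6.2165) = 0.413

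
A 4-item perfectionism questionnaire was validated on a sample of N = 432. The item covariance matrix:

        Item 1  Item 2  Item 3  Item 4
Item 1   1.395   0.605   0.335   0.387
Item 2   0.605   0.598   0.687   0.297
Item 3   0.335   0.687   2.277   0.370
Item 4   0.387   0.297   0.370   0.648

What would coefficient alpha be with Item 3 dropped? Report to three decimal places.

α = 0.741

Remaining items: Item 1, Item 2, Item 4 (k = 3).
sum of item variances = 1.395 + 0.598 + 0.648 = 2.641
Var(T) = 2.641 + 2 × 1.289 = 5.219
α (item deleted) = (3/2)·(1 − 2.641/5.219) = 0.741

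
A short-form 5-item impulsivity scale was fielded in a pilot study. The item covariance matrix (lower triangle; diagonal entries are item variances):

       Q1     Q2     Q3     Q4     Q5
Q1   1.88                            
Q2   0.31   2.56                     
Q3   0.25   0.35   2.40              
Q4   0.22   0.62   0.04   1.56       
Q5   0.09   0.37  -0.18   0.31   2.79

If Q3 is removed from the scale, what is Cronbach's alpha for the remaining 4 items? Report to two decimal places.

Cronbach's alpha = 0.41

Remaining items: Q1, Q2, Q4, Q5 (k = 4).
Σσ²ᵢ = 1.88 + 2.56 + 1.56 + 2.79 = 8.79
total variance = 8.79 + 2 × 1.92 = 12.63
α (item deleted) = (4/3)·(1 − 8.79/12.63) = 0.41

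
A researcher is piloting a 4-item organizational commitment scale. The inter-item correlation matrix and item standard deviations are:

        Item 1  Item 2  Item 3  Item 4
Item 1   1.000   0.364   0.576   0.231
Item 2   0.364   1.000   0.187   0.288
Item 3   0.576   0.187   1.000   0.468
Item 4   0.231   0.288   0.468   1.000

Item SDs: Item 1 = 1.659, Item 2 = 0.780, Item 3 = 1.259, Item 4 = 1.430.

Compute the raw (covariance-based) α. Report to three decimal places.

Σσ²ᵢ = 1.659² + 0.780² + 1.259² + 1.430² = 6.9907
Covariances σ_ij = r_ij · s_i · s_j:
  σ(Item 1,Item 2) = 0.364 × 1.659 × 0.780 = 0.4710
  σ(Item 1,Item 3) = 0.576 × 1.659 × 1.259 = 1.2031
  σ(Item 1,Item 4) = 0.231 × 1.659 × 1.430 = 0.5480
  σ(Item 2,Item 3) = 0.187 × 0.780 × 1.259 = 0.1836
  σ(Item 2,Item 4) = 0.288 × 0.780 × 1.430 = 0.3212
  σ(Item 3,Item 4) = 0.468 × 1.259 × 1.430 = 0.8426
σ²_T = Σσ²ᵢ + 2·Σσ_ij = 6.9907 + 2 × 3.5695 = 14.1297
α = (4/3)·(1 − 6.9907/14.1297) = 0.674

α = 0.674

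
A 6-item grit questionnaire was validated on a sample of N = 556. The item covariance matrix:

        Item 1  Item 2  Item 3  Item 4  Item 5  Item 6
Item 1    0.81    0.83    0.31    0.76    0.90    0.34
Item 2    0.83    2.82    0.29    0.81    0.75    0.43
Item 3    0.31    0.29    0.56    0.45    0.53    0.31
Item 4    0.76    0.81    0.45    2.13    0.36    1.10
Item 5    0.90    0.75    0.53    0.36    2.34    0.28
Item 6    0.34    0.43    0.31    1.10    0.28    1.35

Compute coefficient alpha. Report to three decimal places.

α = 0.754

Σσᵢ² = 0.81 + 2.82 + 0.56 + 2.13 + 2.34 + 1.35 = 10.01
Sum of off-diagonal covariances = 8.45
total variance = 10.01 + 2 × 8.45 = 26.91
α = (k/(k−1))·(1 − Σσᵢ²/total variance) = (6/5)·(1 − 10.01/26.91) = 0.754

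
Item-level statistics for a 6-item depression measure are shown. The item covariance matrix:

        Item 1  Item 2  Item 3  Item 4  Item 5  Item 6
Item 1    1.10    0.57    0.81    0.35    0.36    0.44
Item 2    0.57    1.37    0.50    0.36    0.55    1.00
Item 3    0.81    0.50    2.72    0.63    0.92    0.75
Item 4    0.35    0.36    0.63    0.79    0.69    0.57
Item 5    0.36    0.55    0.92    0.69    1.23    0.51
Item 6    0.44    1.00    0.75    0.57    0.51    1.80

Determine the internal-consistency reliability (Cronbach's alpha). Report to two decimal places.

ΣVar(i) = 1.10 + 1.37 + 2.72 + 0.79 + 1.23 + 1.80 = 9.01
Σ_{i<j} σ_ij = 9.01
total variance = 9.01 + 2 × 9.01 = 27.03
α = (k/(k−1))·(1 − ΣVar(i)/total variance) = (6/5)·(1 − 9.01/27.03) = 0.80

α = 0.80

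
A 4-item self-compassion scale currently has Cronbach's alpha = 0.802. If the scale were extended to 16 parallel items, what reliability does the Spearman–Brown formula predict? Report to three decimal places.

predicted reliability = 0.942

Length factor m = 16/4 = 4.0000
α' = m·α / (1 + (m−1)·α)
   = 16/4 × 0.802 / (1 + (16/4 − 1) × 0.802)
   = 3.2080 / 3.4060 = 0.942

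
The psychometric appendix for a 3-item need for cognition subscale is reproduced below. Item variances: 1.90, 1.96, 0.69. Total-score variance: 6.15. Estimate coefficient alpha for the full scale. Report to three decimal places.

sum of item variances = 1.90 + 1.96 + 0.69 = 4.55
α = (k/(k−1))·(1 − sum of item variances/Var(T)) = (3/2)·(1 − 4.55/6.15) = 0.390

coefficient alpha = 0.390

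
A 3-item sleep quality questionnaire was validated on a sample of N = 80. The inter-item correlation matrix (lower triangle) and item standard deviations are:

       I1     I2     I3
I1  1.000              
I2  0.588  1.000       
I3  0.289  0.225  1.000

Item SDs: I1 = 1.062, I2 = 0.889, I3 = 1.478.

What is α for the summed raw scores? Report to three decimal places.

Σσ²ᵢ = 1.062² + 0.889² + 1.478² = 4.1026
Covariances σ_ij = r_ij · s_i · s_j:
  σ(I1,I2) = 0.588 × 1.062 × 0.889 = 0.5551
  σ(I1,I3) = 0.289 × 1.062 × 1.478 = 0.4536
  σ(I2,I3) = 0.225 × 0.889 × 1.478 = 0.2956
σ²_T = Σσ²ᵢ + 2·Σσ_ij = 4.1026 + 2 × 1.3043 = 6.7112
α = (3/2)·(1 − 4.1026/6.7112) = 0.583

α = 0.583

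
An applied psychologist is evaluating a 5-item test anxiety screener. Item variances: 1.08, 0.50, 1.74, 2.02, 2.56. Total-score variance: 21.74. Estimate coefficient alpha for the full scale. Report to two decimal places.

sum of item variances = 1.08 + 0.50 + 1.74 + 2.02 + 2.56 = 7.90
α = (k/(k−1))·(1 − sum of item variances/Var(T)) = (5/4)·(1 − 7.90/21.74) = 0.80

coefficient alpha = 0.80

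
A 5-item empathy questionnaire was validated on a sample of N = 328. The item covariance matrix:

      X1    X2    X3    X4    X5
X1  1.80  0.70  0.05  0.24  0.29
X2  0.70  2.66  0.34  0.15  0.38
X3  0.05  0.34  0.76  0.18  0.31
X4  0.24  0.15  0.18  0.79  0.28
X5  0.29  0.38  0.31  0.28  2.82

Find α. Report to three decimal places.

sum of item variances = 1.80 + 2.66 + 0.76 + 0.79 + 2.82 = 8.83
Σ_{i<j} σ_ij = 2.92
total variance = 8.83 + 2 × 2.92 = 14.67
α = (k/(k−1))·(1 − sum of item variances/total variance) = (5/4)·(1 − 8.83/14.67) = 0.498

α = 0.498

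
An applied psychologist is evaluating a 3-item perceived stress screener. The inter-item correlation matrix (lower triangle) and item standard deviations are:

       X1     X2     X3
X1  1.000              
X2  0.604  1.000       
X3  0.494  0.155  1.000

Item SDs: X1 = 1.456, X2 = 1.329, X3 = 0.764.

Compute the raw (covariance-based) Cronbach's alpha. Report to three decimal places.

Σσ²ᵢ = 1.456² + 1.329² + 0.764² = 4.4699
Covariances σ_ij = r_ij · s_i · s_j:
  σ(X1,X2) = 0.604 × 1.456 × 1.329 = 1.1688
  σ(X1,X3) = 0.494 × 1.456 × 0.764 = 0.5495
  σ(X2,X3) = 0.155 × 1.329 × 0.764 = 0.1574
σ²_T = Σσ²ᵢ + 2·Σσ_ij = 4.4699 + 2 × 1.8757 = 8.2213
α = (3/2)·(1 − 4.4699/8.2213) = 0.684

α = 0.684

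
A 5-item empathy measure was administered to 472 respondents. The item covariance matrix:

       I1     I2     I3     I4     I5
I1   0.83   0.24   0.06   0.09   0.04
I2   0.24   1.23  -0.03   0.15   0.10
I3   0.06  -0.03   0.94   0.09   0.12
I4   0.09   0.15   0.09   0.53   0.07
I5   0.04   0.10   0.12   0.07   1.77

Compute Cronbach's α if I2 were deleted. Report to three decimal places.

Remaining items: I1, I3, I4, I5 (k = 4).
ΣVar(i) = 0.83 + 0.94 + 0.53 + 1.77 = 4.07
Var(T) = 4.07 + 2 × 0.47 = 5.01
α (item deleted) = (4/3)·(1 − 4.07/5.01) = 0.250

Cronbach's α = 0.250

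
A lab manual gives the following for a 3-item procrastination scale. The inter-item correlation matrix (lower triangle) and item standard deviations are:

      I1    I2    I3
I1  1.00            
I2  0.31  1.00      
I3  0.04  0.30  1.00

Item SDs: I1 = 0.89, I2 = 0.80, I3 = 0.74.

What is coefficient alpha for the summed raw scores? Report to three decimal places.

α = 0.450

Σσ²ᵢ = 0.89² + 0.80² + 0.74² = 1.9797
Covariances σ_ij = r_ij · s_i · s_j:
  σ(I1,I2) = 0.31 × 0.89 × 0.80 = 0.2207
  σ(I1,I3) = 0.04 × 0.89 × 0.74 = 0.0263
  σ(I2,I3) = 0.30 × 0.80 × 0.74 = 0.1776
σ²_T = Σσ²ᵢ + 2·Σσ_ij = 1.9797 + 2 × 0.4246 = 2.8289
α = (3/2)·(1 − 1.9797/2.8289) = 0.450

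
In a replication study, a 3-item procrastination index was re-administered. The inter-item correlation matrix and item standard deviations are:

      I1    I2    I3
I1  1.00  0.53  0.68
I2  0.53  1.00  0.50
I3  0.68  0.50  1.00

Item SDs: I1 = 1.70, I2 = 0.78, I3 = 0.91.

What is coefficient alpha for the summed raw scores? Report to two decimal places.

coefficient alpha = 0.74

Σσ²ᵢ = 1.70² + 0.78² + 0.91² = 4.3265
Covariances σ_ij = r_ij · s_i · s_j:
  σ(I1,I2) = 0.53 × 1.70 × 0.78 = 0.7028
  σ(I1,I3) = 0.68 × 1.70 × 0.91 = 1.0520
  σ(I2,I3) = 0.50 × 0.78 × 0.91 = 0.3549
σ²_T = Σσ²ᵢ + 2·Σσ_ij = 4.3265 + 2 × 2.1097 = 8.5459
α = (3/2)·(1 − 4.3265/8.5459) = 0.74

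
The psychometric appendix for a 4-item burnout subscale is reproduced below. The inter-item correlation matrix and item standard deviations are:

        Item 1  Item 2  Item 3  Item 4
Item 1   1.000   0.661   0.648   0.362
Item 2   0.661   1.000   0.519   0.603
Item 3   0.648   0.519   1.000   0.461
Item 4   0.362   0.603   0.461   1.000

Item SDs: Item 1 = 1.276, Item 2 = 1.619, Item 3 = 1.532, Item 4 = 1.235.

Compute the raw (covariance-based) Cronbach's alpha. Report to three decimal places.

Cronbach's alpha = 0.824

Σσ²ᵢ = 1.276² + 1.619² + 1.532² + 1.235² = 8.1216
Covariances σ_ij = r_ij · s_i · s_j:
  σ(Item 1,Item 2) = 0.661 × 1.276 × 1.619 = 1.3655
  σ(Item 1,Item 3) = 0.648 × 1.276 × 1.532 = 1.2667
  σ(Item 1,Item 4) = 0.362 × 1.276 × 1.235 = 0.5705
  σ(Item 2,Item 3) = 0.519 × 1.619 × 1.532 = 1.2873
  σ(Item 2,Item 4) = 0.603 × 1.619 × 1.235 = 1.2057
  σ(Item 3,Item 4) = 0.461 × 1.532 × 1.235 = 0.8722
σ²_T = Σσ²ᵢ + 2·Σσ_ij = 8.1216 + 2 × 6.5679 = 21.2574
α = (4/3)·(1 − 8.1216/21.2574) = 0.824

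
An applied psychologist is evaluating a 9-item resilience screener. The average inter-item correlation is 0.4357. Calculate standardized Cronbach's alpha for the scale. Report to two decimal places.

standardized Cronbach's alpha = 0.87

Standardized α = k·r̄ / (1 + (k−1)·r̄) = 9 × 0.4357 / (1 + 8 × 0.4357)
  = 3.9213 / 4.4856 = 0.87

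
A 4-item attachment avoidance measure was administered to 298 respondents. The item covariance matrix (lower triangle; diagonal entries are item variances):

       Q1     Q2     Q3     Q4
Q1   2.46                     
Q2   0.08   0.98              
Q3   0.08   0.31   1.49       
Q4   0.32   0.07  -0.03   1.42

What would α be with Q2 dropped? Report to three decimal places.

α = 0.182

Remaining items: Q1, Q3, Q4 (k = 3).
ΣVar(i) = 2.46 + 1.49 + 1.42 = 5.37
total variance = 5.37 + 2 × 0.37 = 6.11
α (item deleted) = (3/2)·(1 − 5.37/6.11) = 0.182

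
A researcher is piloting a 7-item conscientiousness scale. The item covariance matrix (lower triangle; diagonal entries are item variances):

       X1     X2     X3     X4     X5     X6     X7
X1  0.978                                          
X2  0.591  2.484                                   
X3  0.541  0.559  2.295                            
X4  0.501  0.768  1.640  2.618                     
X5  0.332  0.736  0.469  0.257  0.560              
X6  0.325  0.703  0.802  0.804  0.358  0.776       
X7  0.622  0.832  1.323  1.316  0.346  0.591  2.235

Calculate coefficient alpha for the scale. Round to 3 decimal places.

Σσᵢ² = 0.978 + 2.484 + 2.295 + 2.618 + 0.560 + 0.776 + 2.235 = 11.946
Sum of off-diagonal covariances = 14.416
σ²_T = 11.946 + 2 × 14.416 = 40.778
α = (k/(k−1))·(1 − Σσᵢ²/σ²_T) = (7/6)·(1 − 11.946/40.778) = 0.825

coefficient alpha = 0.825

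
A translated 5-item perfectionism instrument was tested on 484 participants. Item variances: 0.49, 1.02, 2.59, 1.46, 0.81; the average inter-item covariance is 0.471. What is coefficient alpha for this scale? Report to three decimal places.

Σσᵢ² = 0.49 + 1.02 + 2.59 + 1.46 + 0.81 = 6.37
Sum of the 10 distinct covariances = 10 × 0.471 = 4.710
Var(T) = Σσᵢ² + 2·Σcov = 6.37 + 2 × 4.710 = 15.790
α = (5/4)·(1 − 6.37/15.790) = 0.746

coefficient alpha = 0.746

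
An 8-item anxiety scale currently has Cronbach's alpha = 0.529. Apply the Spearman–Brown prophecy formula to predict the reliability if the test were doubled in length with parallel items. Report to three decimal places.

Length factor m = 2
α' = m·α / (1 + (m−1)·α)
   = 2 × 0.529 / (1 + (2 − 1) × 0.529)
   = 1.0580 / 1.5290 = 0.692

predicted reliability = 0.692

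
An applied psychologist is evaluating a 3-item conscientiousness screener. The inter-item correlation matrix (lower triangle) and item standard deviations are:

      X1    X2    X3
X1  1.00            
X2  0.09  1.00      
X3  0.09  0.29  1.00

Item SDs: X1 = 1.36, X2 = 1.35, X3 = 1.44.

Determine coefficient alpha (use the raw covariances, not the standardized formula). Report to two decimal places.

Σσ²ᵢ = 1.36² + 1.35² + 1.44² = 5.7457
Covariances σ_ij = r_ij · s_i · s_j:
  σ(X1,X2) = 0.09 × 1.36 × 1.35 = 0.1652
  σ(X1,X3) = 0.09 × 1.36 × 1.44 = 0.1763
  σ(X2,X3) = 0.29 × 1.35 × 1.44 = 0.5638
σ²_T = Σσ²ᵢ + 2·Σσ_ij = 5.7457 + 2 × 0.9053 = 7.5563
α = (3/2)·(1 − 5.7457/7.5563) = 0.36

coefficient alpha = 0.36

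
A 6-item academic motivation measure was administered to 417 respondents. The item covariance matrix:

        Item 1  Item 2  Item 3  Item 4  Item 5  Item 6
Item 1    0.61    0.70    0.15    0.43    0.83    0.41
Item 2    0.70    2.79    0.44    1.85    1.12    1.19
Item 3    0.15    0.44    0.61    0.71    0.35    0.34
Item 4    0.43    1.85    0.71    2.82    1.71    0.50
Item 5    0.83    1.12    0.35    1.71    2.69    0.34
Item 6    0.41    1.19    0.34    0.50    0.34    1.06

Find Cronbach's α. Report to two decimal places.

α = 0.81

sum of item variances = 0.61 + 2.79 + 0.61 + 2.82 + 2.69 + 1.06 = 10.58
Σ_{i<j} σ_ij = 11.07
σ²_total = 10.58 + 2 × 11.07 = 32.72
α = (k/(k−1))·(1 − sum of item variances/σ²_total) = (6/5)·(1 − 10.58/32.72) = 0.81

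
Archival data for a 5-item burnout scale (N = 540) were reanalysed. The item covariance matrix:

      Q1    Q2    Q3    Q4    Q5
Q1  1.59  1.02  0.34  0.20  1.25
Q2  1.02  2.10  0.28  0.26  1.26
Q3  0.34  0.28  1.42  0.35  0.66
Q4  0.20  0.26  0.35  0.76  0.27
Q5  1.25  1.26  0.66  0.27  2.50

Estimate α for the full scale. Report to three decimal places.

Σσ²ᵢ = 1.59 + 2.10 + 1.42 + 0.76 + 2.50 = 8.37
Sum of off-diagonal covariances = 5.89
total variance = 8.37 + 2 × 5.89 = 20.15
α = (k/(k−1))·(1 − Σσ²ᵢ/total variance) = (5/4)·(1 − 8.37/20.15) = 0.731

α = 0.731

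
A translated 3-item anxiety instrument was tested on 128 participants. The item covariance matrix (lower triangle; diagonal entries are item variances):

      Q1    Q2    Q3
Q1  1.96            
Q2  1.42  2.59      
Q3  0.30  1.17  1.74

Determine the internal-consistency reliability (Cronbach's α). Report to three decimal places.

Σσ²ᵢ = 1.96 + 2.59 + 1.74 = 6.29
Sum of the distinct covariances = 2.89
σ²_T = 6.29 + 2 × 2.89 = 12.07
α = (k/(k−1))·(1 − Σσ²ᵢ/σ²_T) = (3/2)·(1 − 6.29/12.07) = 0.718

α = 0.718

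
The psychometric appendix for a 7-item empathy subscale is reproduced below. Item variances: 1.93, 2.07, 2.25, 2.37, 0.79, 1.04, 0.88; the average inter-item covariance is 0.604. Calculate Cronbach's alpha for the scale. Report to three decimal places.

sum of item variances = 1.93 + 2.07 + 2.25 + 2.37 + 0.79 + 1.04 + 0.88 = 11.33
Sum of the 21 distinct covariances = 21 × 0.604 = 12.684
Var(T) = sum of item variances + 2·Σcov = 11.33 + 2 × 12.684 = 36.698
α = (7/6)·(1 − 11.33/36.698) = 0.806

Cronbach's alpha = 0.806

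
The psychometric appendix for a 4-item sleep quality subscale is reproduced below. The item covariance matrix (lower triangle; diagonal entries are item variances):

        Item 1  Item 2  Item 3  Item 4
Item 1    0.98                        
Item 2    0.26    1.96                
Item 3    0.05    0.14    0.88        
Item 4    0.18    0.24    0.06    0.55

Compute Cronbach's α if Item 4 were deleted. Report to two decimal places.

Cronbach's α = 0.29

Remaining items: Item 1, Item 2, Item 3 (k = 3).
Σσᵢ² = 0.98 + 1.96 + 0.88 = 3.82
σ²_T = 3.82 + 2 × 0.45 = 4.72
α (item deleted) = (3/2)·(1 − 3.82/4.72) = 0.29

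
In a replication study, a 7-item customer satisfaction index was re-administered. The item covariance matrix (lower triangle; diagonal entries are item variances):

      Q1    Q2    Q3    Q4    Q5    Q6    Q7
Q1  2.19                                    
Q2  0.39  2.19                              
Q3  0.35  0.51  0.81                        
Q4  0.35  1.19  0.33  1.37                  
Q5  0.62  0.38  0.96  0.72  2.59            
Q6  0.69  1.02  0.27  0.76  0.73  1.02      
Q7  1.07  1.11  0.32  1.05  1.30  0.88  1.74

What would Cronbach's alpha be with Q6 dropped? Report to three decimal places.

Cronbach's alpha = 0.794

Remaining items: Q1, Q2, Q3, Q4, Q5, Q7 (k = 6).
Σσᵢ² = 2.19 + 2.19 + 0.81 + 1.37 + 2.59 + 1.74 = 10.89
total variance = 10.89 + 2 × 10.65 = 32.19
α (item deleted) = (6/5)·(1 − 10.89/32.19) = 0.794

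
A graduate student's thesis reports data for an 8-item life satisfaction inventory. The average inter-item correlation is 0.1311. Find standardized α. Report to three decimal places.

Standardized α = k·r̄ / (1 + (k−1)·r̄) = 8 × 0.1311 / (1 + 7 × 0.1311)
  = 1.0488 / 1.9177 = 0.547

standardized α = 0.547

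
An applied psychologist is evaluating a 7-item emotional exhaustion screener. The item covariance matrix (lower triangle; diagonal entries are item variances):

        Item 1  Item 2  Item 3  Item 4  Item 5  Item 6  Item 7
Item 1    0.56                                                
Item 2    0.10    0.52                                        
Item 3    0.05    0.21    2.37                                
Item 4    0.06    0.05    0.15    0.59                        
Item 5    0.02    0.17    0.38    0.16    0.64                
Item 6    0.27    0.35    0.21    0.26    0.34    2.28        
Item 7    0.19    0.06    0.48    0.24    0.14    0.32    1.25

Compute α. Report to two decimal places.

Σσ²ᵢ = 0.56 + 0.52 + 2.37 + 0.59 + 0.64 + 2.28 + 1.25 = 8.21
Sum of the distinct covariances = 4.21
total variance = 8.21 + 2 × 4.21 = 16.63
α = (k/(k−1))·(1 − Σσ²ᵢ/total variance) = (7/6)·(1 − 8.21/16.63) = 0.59

α = 0.59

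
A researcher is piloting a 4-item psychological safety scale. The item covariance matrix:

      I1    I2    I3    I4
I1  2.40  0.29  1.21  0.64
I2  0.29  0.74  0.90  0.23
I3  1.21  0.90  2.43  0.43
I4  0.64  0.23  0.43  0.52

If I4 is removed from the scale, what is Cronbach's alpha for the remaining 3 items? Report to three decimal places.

α = 0.694

Remaining items: I1, I2, I3 (k = 3).
ΣVar(i) = 2.40 + 0.74 + 2.43 = 5.57
σ²_T = 5.57 + 2 × 2.40 = 10.37
α (item deleted) = (3/2)·(1 − 5.57/10.37) = 0.694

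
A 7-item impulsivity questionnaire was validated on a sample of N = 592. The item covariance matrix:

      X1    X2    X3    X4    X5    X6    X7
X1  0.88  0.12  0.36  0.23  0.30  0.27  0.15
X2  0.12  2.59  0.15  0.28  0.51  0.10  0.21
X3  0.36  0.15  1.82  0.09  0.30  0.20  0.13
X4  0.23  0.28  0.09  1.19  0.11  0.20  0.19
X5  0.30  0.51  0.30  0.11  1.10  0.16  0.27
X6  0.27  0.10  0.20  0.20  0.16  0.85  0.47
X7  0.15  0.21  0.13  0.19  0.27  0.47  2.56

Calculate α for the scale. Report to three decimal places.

Σσᵢ² = 0.88 + 2.59 + 1.82 + 1.19 + 1.10 + 0.85 + 2.56 = 10.99
Sum of the distinct covariances = 4.80
Var(T) = 10.99 + 2 × 4.80 = 20.59
α = (k/(k−1))·(1 − Σσᵢ²/Var(T)) = (7/6)·(1 − 10.99/20.59) = 0.544

α = 0.544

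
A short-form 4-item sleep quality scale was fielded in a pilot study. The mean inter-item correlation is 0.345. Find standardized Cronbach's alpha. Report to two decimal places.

Standardized α = k·r̄ / (1 + (k−1)·r̄) = 4 × 0.345 / (1 + 3 × 0.345)
  = 1.3800 / 2.0350 = 0.68

α = 0.68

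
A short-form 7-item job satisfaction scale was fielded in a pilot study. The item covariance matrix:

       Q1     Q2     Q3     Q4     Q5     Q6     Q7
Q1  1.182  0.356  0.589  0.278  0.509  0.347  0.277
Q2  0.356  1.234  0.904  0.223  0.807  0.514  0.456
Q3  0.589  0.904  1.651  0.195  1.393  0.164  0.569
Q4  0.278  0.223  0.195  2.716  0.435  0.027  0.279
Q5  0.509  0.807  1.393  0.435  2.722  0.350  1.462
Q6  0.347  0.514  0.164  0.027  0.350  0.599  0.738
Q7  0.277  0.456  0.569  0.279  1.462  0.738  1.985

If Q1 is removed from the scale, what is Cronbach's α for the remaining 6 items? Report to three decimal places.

Remaining items: Q2, Q3, Q4, Q5, Q6, Q7 (k = 6).
ΣVar(i) = 1.234 + 1.651 + 2.716 + 2.722 + 0.599 + 1.985 = 10.907
σ²_T = 10.907 + 2 × 8.516 = 27.939
α (item deleted) = (6/5)·(1 − 10.907/27.939) = 0.732

Cronbach's α = 0.732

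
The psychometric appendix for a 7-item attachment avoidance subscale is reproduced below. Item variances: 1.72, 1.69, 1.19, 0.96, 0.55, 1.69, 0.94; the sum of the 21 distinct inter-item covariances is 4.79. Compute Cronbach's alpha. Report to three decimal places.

Σσ²ᵢ = 1.72 + 1.69 + 1.19 + 0.96 + 0.55 + 1.69 + 0.94 = 8.74
Sum of distinct covariances = 4.79
Var(T) = Σσ²ᵢ + 2·Σcov = 8.74 + 2 × 4.79 = 18.32
α = (7/6)·(1 − 8.74/18.32) = 0.610

Cronbach's alpha = 0.610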